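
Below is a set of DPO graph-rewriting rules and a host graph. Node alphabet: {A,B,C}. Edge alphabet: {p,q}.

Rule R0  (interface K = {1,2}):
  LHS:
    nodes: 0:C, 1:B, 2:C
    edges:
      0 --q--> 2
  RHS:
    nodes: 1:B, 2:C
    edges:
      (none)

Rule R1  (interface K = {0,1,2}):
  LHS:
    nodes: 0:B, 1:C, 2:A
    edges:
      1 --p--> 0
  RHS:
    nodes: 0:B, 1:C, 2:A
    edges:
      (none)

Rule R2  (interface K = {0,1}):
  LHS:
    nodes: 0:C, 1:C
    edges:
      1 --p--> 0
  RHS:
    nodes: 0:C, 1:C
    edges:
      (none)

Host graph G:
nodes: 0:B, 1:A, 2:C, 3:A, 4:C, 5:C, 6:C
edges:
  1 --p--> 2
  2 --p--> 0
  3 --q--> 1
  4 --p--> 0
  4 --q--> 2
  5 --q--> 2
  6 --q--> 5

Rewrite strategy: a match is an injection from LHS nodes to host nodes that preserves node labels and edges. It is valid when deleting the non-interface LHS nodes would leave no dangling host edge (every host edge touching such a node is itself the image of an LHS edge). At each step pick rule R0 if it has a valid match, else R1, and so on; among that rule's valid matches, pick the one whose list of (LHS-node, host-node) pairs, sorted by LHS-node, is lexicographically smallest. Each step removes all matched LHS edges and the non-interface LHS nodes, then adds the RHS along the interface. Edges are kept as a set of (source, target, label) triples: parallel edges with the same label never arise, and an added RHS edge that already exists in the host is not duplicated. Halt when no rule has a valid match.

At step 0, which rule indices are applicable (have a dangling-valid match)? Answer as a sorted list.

Answer: [R0,R1]

Rewrite trace:
R0: 1 valid match — {0↦6, 1↦0, 2↦5}
R1: 4 valid matches — {0↦0, 1↦2, 2↦1}, {0↦0, 1↦2, 2↦3}, {0↦0, 1↦4, 2↦1} (+1 more)
R2: no valid match — LHS pattern not found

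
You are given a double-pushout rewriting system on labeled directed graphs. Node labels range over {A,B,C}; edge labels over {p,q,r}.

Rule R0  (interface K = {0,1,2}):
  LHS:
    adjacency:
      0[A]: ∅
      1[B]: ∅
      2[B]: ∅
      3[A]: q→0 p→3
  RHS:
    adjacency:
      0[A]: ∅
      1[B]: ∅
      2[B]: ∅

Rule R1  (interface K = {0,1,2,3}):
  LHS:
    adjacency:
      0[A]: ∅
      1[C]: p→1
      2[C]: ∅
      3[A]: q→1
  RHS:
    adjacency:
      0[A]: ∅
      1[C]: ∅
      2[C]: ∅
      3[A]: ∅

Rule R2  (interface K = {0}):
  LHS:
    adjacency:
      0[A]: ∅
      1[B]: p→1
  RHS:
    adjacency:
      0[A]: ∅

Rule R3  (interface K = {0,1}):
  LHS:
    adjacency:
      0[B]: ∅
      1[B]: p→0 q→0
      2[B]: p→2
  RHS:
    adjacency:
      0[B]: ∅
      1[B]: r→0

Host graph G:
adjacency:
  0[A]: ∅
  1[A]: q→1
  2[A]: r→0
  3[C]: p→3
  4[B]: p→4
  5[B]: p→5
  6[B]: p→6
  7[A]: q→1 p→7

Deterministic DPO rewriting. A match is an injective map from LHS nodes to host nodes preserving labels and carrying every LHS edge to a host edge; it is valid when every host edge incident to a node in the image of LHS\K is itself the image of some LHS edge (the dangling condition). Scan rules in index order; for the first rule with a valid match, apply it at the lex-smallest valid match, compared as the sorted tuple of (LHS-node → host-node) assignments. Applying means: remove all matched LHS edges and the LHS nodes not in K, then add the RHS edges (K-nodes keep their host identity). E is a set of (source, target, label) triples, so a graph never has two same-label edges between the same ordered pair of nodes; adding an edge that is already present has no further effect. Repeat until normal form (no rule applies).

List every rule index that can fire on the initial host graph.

Answer: [R0,R2]

Derivation:
R0: 6 valid matches — {0↦1, 1↦4, 2↦5, 3↦7}, {0↦1, 1↦4, 2↦6, 3↦7}, {0↦1, 1↦5, 2↦4, 3↦7} (+3 more)
R1: no valid match — LHS pattern not found
R2: 12 valid matches — {0↦0, 1↦4}, {0↦0, 1↦5}, {0↦0, 1↦6} (+9 more)
R3: no valid match — LHS pattern not found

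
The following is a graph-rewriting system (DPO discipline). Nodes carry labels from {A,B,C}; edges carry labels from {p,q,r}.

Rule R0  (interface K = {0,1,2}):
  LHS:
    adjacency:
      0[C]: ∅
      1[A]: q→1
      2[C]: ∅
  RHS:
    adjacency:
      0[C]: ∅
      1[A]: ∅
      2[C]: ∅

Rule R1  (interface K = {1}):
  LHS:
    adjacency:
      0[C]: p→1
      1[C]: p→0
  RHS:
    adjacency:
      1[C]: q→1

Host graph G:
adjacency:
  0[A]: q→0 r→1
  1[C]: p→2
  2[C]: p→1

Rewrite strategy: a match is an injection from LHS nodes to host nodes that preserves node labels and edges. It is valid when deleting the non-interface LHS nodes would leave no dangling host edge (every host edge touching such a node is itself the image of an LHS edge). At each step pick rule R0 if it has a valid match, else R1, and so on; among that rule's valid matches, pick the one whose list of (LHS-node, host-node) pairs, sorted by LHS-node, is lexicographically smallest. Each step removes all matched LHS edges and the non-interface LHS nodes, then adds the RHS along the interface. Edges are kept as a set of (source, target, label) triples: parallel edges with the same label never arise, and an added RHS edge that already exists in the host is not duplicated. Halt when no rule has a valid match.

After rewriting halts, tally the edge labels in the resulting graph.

[0] host  ⇒  3 nodes, 4 edges  {0-q->0 0-r->1 1-p->2 2-p->1}
[1] R0 @ {0↦1, 1↦0, 2↦2}  ⇒  3 nodes, 3 edges  {0-r->1 1-p->2 2-p->1}
[2] R1 @ {0↦2, 1↦1}  ⇒  2 nodes, 2 edges  {0-r->1 1-q->1}
final graph: no rule applies after step 2
NF edges: [(0, 1, 'r'), (1, 1, 'q')]

Answer: q:1 r:1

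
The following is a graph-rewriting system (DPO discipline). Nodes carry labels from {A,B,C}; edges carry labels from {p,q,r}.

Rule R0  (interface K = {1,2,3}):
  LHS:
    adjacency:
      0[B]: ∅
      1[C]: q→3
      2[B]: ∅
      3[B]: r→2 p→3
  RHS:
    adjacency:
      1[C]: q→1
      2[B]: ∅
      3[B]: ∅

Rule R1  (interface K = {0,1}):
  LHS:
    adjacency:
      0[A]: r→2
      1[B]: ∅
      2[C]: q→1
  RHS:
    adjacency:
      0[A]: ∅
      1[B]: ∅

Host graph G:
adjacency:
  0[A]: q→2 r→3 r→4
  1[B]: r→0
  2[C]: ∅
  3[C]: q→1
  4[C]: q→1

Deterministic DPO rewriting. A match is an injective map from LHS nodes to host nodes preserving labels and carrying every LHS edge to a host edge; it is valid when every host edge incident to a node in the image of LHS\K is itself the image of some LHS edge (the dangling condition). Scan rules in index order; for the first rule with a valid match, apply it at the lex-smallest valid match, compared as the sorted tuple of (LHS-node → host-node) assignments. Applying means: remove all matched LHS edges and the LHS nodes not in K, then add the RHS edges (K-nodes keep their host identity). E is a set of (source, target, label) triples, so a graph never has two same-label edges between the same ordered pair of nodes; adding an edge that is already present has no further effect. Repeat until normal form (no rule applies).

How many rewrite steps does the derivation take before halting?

initial: |V|=5 |E|=6  E = 0-q->2 0-r->3 0-r->4 1-r->0 3-q->1 4-q->1
step 1: apply R1 at {0↦0, 1↦1, 2↦3}  → |V|=4 |E|=4  E = 0-q->2 0-r->4 1-r->0 4-q->1
step 2: apply R1 at {0↦0, 1↦1, 2↦4}  → |V|=3 |E|=2  E = 0-q->2 1-r->0
halt: no rule applies after step 2

Answer: 2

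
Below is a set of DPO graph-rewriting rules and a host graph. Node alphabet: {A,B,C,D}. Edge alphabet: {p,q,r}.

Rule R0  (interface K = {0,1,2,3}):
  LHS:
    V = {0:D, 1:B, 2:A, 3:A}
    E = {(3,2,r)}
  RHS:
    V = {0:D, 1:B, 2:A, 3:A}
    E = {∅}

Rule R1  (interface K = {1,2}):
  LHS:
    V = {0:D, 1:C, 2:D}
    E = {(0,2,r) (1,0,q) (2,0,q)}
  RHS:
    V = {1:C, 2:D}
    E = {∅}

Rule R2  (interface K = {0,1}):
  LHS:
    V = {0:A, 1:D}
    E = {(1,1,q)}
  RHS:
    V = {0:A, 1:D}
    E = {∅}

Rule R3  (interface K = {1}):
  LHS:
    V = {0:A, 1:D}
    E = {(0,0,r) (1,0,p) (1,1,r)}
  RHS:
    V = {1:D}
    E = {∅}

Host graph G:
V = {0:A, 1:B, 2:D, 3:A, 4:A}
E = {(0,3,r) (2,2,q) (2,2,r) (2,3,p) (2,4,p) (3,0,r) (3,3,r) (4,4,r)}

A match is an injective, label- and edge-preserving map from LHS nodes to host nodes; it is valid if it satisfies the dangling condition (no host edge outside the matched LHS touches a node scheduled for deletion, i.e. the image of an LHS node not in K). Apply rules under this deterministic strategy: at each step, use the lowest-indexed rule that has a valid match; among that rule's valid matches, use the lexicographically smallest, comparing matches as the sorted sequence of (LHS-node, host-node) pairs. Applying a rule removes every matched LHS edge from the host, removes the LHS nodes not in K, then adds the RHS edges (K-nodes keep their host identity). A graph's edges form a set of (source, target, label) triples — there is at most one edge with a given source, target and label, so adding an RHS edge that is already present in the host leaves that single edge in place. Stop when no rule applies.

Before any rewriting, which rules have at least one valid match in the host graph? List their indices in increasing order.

Answer: [R0,R2,R3]

Derivation:
R0: 2 valid matches — {0↦2, 1↦1, 2↦0, 3↦3}, {0↦2, 1↦1, 2↦3, 3↦0}
R1: no valid match — LHS pattern not found
R2: 3 valid matches — {0↦0, 1↦2}, {0↦3, 1↦2}, {0↦4, 1↦2}
R3: 1 valid match — {0↦4, 1↦2}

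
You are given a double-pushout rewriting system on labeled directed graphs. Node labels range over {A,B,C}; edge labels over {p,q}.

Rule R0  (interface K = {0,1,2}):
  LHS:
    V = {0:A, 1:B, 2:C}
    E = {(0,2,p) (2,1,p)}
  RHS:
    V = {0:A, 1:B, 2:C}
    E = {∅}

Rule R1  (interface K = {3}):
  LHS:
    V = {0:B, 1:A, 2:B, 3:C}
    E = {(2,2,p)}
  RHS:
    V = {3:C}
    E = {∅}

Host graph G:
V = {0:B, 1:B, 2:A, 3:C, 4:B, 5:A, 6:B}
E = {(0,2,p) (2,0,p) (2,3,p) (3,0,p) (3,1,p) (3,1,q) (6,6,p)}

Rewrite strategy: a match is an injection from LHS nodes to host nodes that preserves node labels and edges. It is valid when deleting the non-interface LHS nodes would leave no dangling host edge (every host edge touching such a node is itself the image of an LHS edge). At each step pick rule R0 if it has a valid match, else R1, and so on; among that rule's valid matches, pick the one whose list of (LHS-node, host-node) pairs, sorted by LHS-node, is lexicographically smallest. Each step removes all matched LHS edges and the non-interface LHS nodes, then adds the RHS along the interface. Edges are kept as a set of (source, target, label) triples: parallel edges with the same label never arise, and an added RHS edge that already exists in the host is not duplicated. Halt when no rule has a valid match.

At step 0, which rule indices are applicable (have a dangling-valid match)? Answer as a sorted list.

Answer: [R0,R1]

Steps:
R0: 2 valid matches — {0↦2, 1↦0, 2↦3}, {0↦2, 1↦1, 2↦3}
R1: 1 valid match — {0↦4, 1↦5, 2↦6, 3↦3}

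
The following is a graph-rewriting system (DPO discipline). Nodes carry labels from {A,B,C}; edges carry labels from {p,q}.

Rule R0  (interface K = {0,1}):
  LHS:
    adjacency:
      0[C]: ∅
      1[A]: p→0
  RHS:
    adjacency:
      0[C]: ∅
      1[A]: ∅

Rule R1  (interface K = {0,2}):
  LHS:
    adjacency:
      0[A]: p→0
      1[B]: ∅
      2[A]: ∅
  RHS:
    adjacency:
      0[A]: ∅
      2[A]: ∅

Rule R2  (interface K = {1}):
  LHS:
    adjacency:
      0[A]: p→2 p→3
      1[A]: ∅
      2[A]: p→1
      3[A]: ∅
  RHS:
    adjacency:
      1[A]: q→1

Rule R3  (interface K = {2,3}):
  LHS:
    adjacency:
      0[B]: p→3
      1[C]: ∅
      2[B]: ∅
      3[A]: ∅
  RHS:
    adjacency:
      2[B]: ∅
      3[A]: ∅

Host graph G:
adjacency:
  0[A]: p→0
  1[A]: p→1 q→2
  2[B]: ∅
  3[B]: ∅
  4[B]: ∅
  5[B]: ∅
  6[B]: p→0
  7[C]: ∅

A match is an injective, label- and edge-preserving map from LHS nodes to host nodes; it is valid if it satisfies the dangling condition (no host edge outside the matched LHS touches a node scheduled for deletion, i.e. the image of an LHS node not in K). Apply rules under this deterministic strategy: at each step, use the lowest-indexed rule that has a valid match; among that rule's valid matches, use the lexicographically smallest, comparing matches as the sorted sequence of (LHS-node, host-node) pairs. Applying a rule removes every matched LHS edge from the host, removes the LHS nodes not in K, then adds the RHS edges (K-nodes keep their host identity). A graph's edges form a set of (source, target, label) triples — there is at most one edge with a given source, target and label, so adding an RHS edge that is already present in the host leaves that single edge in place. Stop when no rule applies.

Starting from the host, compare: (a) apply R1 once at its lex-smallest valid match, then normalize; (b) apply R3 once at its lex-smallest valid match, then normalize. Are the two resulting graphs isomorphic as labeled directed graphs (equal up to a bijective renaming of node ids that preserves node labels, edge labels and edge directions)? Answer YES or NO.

Answer: YES

Rewrite trace:
branch R1-first: apply at {0↦0, 1↦3, 2↦1} → |E|=3, then 2 more step(s) → NF |V|=4 |E|=1 V={0:A, 1:A, 2:B, 5:B} E=1-q->2
branch R3-first: apply at {0↦6, 1↦7, 2↦2, 3↦0} → |E|=3, then 2 more step(s) → NF |V|=4 |E|=1 V={0:A, 1:A, 2:B, 5:B} E=1-q->2
graphs isomorphic (equal up to label-preserving node renaming)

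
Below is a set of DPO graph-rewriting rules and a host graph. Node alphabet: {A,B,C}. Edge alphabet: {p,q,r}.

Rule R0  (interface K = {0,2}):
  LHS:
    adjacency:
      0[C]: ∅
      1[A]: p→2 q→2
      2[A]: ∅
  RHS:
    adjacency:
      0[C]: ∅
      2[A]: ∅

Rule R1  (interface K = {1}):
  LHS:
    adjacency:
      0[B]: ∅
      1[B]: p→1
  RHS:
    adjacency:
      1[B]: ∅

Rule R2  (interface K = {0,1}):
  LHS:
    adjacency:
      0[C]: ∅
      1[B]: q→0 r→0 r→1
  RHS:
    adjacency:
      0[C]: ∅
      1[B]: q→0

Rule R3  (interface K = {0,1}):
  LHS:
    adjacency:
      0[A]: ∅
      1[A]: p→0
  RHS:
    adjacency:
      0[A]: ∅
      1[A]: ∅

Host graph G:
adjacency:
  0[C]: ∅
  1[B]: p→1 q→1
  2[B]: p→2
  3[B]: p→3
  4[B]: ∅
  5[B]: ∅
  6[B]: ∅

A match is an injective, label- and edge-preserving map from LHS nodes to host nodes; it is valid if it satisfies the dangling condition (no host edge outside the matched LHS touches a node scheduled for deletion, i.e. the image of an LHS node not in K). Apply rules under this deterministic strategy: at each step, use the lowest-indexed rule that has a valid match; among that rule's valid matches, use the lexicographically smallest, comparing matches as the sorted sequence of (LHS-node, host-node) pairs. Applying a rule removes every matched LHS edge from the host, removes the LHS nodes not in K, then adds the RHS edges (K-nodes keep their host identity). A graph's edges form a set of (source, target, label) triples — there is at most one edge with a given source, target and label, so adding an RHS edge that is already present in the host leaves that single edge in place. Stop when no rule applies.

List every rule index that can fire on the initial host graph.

Answer: [R1]

Steps:
R0: no valid match — LHS pattern not found
R1: 9 valid matches — {0↦4, 1↦1}, {0↦4, 1↦2}, {0↦4, 1↦3} (+6 more)
R2: no valid match — LHS pattern not found
R3: no valid match — LHS pattern not found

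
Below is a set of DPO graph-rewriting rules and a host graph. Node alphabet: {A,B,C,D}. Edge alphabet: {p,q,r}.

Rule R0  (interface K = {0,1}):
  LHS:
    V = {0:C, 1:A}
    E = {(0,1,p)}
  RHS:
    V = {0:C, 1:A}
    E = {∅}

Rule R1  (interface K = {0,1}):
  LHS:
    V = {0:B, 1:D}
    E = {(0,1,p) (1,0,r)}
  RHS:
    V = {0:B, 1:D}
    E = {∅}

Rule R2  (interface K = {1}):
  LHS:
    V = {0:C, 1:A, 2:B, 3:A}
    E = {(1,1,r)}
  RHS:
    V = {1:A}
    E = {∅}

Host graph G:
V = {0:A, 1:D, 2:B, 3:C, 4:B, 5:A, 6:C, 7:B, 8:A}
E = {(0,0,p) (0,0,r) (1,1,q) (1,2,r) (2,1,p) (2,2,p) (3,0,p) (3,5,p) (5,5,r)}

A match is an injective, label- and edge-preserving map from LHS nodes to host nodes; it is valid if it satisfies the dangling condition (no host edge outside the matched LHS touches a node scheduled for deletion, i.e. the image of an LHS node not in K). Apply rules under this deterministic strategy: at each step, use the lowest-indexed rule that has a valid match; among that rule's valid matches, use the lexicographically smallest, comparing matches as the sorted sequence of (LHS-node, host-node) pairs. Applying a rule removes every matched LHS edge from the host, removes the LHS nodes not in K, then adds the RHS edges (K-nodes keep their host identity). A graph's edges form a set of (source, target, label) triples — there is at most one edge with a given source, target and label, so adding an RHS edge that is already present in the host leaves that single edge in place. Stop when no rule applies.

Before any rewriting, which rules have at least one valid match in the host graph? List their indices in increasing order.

Answer: [R0,R1,R2]

Rewrite trace:
R0: 2 valid matches — {0↦3, 1↦0}, {0↦3, 1↦5}
R1: 1 valid match — {0↦2, 1↦1}
R2: 4 valid matches — {0↦6, 1↦0, 2↦4, 3↦8}, {0↦6, 1↦0, 2↦7, 3↦8}, {0↦6, 1↦5, 2↦4, 3↦8} (+1 more)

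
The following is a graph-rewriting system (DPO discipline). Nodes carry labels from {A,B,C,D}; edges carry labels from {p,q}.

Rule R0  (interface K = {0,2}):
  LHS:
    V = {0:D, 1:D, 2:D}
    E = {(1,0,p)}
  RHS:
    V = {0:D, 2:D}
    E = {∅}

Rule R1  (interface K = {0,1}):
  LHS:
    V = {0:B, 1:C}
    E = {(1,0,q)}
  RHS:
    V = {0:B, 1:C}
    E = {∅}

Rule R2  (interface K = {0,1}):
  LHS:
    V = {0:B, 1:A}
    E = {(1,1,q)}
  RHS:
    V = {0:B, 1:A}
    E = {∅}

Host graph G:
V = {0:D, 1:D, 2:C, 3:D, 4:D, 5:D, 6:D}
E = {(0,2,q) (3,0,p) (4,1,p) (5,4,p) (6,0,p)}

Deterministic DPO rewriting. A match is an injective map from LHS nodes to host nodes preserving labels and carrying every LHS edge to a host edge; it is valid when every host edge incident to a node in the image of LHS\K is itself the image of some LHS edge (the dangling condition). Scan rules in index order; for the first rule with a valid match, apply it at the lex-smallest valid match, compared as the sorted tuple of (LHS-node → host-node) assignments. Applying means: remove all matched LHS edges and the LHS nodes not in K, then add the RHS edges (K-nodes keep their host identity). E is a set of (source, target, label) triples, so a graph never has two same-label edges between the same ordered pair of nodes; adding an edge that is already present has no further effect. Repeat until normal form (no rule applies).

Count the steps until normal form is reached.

initial: |V|=7 |E|=5  E = 0-q->2 3-p->0 4-p->1 5-p->4 6-p->0
step 1: apply R0 at {0↦0, 1↦3, 2↦1}  → |V|=6 |E|=4  E = 0-q->2 4-p->1 5-p->4 6-p->0
step 2: apply R0 at {0↦0, 1↦6, 2↦1}  → |V|=5 |E|=3  E = 0-q->2 4-p->1 5-p->4
step 3: apply R0 at {0↦4, 1↦5, 2↦0}  → |V|=4 |E|=2  E = 0-q->2 4-p->1
step 4: apply R0 at {0↦1, 1↦4, 2↦0}  → |V|=3 |E|=1  E = 0-q->2
final graph: no rule applies after step 4

Answer: 4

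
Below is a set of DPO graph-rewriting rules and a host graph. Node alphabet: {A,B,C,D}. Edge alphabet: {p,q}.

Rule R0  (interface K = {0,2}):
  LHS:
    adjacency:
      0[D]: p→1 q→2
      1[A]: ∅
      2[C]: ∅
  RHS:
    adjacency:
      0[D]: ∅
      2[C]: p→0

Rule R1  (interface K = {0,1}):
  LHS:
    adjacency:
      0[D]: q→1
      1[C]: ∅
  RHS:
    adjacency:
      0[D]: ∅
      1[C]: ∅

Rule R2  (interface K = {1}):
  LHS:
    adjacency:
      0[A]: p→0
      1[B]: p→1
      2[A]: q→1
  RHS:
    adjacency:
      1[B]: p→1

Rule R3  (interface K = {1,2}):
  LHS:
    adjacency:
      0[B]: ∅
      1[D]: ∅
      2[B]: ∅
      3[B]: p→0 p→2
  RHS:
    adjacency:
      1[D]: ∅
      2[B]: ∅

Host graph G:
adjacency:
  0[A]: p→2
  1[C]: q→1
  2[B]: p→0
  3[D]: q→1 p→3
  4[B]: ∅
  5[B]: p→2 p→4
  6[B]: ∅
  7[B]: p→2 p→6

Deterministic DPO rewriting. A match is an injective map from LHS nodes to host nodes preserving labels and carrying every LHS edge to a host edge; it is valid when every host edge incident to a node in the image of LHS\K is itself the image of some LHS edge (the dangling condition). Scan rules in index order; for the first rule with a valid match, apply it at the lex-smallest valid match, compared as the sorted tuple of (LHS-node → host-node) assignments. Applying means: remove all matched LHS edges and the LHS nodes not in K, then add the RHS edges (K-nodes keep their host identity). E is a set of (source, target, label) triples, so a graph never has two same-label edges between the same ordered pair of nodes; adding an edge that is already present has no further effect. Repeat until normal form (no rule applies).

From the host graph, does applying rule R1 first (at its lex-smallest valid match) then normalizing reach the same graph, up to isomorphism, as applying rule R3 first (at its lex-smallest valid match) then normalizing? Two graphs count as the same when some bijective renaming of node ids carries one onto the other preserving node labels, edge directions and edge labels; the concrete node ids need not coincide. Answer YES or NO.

branch R1-first: apply at {0↦3, 1↦1} → |E|=8, then 2 more step(s) → NF |V|=4 |E|=4 V={0:A, 1:C, 2:B, 3:D} E=0-p->2 1-q->1 2-p->0 3-p->3
branch R3-first: apply at {0↦4, 1↦3, 2↦2, 3↦5} → |E|=7, then 2 more step(s) → NF |V|=4 |E|=4 V={0:A, 1:C, 2:B, 3:D} E=0-p->2 1-q->1 2-p->0 3-p->3
graphs isomorphic (equal up to label-preserving node renaming)

Answer: YES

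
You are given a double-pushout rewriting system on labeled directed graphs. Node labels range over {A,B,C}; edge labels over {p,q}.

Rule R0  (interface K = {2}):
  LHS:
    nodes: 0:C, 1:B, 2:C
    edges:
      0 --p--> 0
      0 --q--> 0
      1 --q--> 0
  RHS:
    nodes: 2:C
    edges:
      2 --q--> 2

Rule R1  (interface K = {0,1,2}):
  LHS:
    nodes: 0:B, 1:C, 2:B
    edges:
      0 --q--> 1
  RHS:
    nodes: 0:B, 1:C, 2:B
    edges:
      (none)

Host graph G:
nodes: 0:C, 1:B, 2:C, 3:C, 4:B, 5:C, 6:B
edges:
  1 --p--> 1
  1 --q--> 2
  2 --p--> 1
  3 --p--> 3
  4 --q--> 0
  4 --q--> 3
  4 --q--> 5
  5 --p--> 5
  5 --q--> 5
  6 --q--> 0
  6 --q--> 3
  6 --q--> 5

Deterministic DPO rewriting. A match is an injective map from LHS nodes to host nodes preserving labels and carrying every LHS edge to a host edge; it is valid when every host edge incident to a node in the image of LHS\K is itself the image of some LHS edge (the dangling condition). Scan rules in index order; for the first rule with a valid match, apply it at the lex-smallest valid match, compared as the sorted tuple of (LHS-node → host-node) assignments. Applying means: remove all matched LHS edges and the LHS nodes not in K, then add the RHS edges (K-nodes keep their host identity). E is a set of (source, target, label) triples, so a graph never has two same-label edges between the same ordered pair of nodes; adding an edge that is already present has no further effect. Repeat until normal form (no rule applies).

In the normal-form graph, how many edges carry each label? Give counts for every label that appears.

Answer: p:3 q:1

Derivation:
[0] host  ⇒  7 nodes, 12 edges  {1-p->1 1-q->2 2-p->1 3-p->3 4-q->0 4-q->3 4-q->5 5-p->5 5-q->5 6-q->0 6-q->3 6-q->5}
[1] R1 @ {0↦1, 1↦2, 2↦4}  ⇒  7 nodes, 11 edges  {1-p->1 2-p->1 3-p->3 4-q->0 4-q->3 4-q->5 5-p->5 5-q->5 6-q->0 6-q->3 6-q->5}
[2] R1 @ {0↦4, 1↦0, 2↦1}  ⇒  7 nodes, 10 edges  {1-p->1 2-p->1 3-p->3 4-q->3 4-q->5 5-p->5 5-q->5 6-q->0 6-q->3 6-q->5}
[3] R1 @ {0↦4, 1↦3, 2↦1}  ⇒  7 nodes, 9 edges  {1-p->1 2-p->1 3-p->3 4-q->5 5-p->5 5-q->5 6-q->0 6-q->3 6-q->5}
[4] R1 @ {0↦4, 1↦5, 2↦1}  ⇒  7 nodes, 8 edges  {1-p->1 2-p->1 3-p->3 5-p->5 5-q->5 6-q->0 6-q->3 6-q->5}
[5] R1 @ {0↦6, 1↦0, 2↦1}  ⇒  7 nodes, 7 edges  {1-p->1 2-p->1 3-p->3 5-p->5 5-q->5 6-q->3 6-q->5}
[6] R1 @ {0↦6, 1↦3, 2↦1}  ⇒  7 nodes, 6 edges  {1-p->1 2-p->1 3-p->3 5-p->5 5-q->5 6-q->5}
[7] R0 @ {0↦5, 1↦6, 2↦0}  ⇒  5 nodes, 4 edges  {0-q->0 1-p->1 2-p->1 3-p->3}
halt: no rule applies after step 7
NF edges: [(0, 0, 'q'), (1, 1, 'p'), (2, 1, 'p'), (3, 3, 'p')]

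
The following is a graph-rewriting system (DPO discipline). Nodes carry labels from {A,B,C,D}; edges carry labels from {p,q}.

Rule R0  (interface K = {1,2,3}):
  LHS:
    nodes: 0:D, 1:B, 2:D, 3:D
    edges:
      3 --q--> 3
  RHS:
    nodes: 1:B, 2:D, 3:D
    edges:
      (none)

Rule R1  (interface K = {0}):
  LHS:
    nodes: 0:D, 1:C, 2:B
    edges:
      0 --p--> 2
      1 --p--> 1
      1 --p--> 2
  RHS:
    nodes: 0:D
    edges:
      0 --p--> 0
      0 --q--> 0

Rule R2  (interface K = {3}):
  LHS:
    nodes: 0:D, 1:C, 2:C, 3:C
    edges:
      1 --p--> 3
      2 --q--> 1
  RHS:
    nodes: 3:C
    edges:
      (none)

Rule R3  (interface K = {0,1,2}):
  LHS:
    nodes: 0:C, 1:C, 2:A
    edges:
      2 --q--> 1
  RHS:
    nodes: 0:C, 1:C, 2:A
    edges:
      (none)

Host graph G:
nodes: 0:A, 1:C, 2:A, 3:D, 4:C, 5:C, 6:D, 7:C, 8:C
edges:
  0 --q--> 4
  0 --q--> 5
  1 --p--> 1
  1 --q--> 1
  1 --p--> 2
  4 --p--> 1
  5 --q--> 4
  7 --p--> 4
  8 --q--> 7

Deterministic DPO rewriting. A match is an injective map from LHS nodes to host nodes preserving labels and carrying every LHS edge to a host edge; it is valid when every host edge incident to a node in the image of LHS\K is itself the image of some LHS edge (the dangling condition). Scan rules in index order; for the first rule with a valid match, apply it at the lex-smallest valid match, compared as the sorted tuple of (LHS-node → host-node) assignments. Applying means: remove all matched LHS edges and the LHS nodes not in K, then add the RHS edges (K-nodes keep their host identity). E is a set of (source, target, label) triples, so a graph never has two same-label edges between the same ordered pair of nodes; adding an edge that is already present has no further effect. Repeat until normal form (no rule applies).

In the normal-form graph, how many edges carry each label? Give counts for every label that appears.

initial: |V|=9 |E|=9  E = 0-q->4 0-q->5 1-p->1 1-q->1 1-p->2 4-p->1 5-q->4 7-p->4 8-q->7
step 1: apply R2 at {0↦3, 1↦7, 2↦8, 3↦4}  → |V|=6 |E|=7  E = 0-q->4 0-q->5 1-p->1 1-q->1 1-p->2 4-p->1 5-q->4
step 2: apply R3 at {0↦1, 1↦4, 2↦0}  → |V|=6 |E|=6  E = 0-q->5 1-p->1 1-q->1 1-p->2 4-p->1 5-q->4
step 3: apply R3 at {0↦1, 1↦5, 2↦0}  → |V|=6 |E|=5  E = 1-p->1 1-q->1 1-p->2 4-p->1 5-q->4
step 4: apply R2 at {0↦6, 1↦4, 2↦5, 3↦1}  → |V|=3 |E|=3  E = 1-p->1 1-q->1 1-p->2
final graph: no rule applies after step 4
NF edges: [(1, 1, 'p'), (1, 1, 'q'), (1, 2, 'p')]

Answer: p:2 q:1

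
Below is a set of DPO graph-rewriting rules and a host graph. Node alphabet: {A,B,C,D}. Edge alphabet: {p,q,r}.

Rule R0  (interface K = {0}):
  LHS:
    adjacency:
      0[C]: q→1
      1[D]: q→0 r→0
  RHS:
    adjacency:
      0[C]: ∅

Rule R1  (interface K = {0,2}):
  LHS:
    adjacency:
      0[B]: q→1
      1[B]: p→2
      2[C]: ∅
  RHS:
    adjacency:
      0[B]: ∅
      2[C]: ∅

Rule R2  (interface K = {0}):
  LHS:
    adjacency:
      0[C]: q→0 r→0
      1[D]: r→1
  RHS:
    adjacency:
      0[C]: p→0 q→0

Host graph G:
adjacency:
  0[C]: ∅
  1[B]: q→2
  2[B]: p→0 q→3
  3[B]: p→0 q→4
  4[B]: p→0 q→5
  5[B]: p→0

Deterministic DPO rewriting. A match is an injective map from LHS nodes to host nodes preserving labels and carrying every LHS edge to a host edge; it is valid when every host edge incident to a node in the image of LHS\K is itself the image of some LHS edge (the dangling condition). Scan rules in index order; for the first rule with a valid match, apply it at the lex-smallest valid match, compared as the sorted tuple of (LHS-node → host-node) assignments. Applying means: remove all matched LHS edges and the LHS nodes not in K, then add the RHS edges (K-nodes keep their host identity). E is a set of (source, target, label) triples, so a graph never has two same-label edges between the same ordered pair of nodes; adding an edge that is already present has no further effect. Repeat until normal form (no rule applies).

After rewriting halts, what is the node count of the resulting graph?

initial: |V|=6 |E|=8  E = 1-q->2 2-p->0 2-q->3 3-p->0 3-q->4 4-p->0 4-q->5 5-p->0
step 1: apply R1 at {0↦4, 1↦5, 2↦0}  → |V|=5 |E|=6  E = 1-q->2 2-p->0 2-q->3 3-p->0 3-q->4 4-p->0
step 2: apply R1 at {0↦3, 1↦4, 2↦0}  → |V|=4 |E|=4  E = 1-q->2 2-p->0 2-q->3 3-p->0
step 3: apply R1 at {0↦2, 1↦3, 2↦0}  → |V|=3 |E|=2  E = 1-q->2 2-p->0
step 4: apply R1 at {0↦1, 1↦2, 2↦0}  → |V|=2 |E|=0  E = ∅
normal form: no rule applies after step 4
NF nodes: {0:C, 1:B}

Answer: 2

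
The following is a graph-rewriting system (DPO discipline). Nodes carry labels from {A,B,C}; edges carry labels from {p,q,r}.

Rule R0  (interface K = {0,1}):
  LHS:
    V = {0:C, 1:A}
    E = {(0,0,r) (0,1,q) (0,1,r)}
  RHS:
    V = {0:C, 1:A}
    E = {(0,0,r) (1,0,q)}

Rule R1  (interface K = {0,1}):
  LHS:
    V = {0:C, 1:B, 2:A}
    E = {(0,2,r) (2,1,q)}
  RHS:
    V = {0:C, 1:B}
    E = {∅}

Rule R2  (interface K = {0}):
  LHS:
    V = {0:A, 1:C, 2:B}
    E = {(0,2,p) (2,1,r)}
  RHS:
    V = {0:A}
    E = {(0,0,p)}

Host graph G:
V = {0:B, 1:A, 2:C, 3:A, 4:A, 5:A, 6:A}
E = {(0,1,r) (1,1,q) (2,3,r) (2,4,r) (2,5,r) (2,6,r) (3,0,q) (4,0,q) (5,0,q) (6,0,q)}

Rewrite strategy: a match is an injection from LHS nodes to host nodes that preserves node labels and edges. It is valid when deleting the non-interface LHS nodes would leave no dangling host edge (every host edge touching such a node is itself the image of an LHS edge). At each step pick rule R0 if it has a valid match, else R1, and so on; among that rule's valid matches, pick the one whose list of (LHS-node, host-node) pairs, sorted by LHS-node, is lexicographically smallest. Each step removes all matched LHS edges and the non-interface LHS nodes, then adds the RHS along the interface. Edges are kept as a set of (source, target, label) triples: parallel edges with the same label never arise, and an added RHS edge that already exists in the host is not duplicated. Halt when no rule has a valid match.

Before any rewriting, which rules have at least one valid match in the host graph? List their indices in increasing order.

R0: no valid match — LHS pattern not found
R1: 4 valid matches — {0↦2, 1↦0, 2↦3}, {0↦2, 1↦0, 2↦4}, {0↦2, 1↦0, 2↦5} (+1 more)
R2: no valid match — LHS pattern not found

Answer: [R1]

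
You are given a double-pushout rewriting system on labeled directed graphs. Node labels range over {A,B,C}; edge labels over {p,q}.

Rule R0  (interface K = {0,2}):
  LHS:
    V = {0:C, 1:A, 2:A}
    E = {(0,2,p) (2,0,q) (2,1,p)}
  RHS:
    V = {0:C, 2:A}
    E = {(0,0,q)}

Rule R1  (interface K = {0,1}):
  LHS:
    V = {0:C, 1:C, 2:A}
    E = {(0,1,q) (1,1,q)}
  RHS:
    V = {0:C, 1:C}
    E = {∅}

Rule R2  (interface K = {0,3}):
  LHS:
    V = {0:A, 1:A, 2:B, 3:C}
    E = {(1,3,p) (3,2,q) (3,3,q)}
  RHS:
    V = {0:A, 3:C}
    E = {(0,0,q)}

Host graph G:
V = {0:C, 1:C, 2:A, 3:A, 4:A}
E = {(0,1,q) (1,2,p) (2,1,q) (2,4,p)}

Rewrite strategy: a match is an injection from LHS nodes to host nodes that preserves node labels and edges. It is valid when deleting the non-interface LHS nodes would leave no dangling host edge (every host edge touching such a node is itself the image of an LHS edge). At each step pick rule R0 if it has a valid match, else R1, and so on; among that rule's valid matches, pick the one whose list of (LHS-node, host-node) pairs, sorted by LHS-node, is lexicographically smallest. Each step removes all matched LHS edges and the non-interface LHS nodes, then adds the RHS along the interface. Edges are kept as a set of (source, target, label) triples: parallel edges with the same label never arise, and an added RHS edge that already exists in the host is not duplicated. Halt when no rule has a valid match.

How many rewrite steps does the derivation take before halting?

[0] host  ⇒  5 nodes, 4 edges  {0-q->1 1-p->2 2-q->1 2-p->4}
[1] R0 @ {0↦1, 1↦4, 2↦2}  ⇒  4 nodes, 2 edges  {0-q->1 1-q->1}
[2] R1 @ {0↦0, 1↦1, 2↦2}  ⇒  3 nodes, 0 edges  {∅}
halt: no rule applies after step 2

Answer: 2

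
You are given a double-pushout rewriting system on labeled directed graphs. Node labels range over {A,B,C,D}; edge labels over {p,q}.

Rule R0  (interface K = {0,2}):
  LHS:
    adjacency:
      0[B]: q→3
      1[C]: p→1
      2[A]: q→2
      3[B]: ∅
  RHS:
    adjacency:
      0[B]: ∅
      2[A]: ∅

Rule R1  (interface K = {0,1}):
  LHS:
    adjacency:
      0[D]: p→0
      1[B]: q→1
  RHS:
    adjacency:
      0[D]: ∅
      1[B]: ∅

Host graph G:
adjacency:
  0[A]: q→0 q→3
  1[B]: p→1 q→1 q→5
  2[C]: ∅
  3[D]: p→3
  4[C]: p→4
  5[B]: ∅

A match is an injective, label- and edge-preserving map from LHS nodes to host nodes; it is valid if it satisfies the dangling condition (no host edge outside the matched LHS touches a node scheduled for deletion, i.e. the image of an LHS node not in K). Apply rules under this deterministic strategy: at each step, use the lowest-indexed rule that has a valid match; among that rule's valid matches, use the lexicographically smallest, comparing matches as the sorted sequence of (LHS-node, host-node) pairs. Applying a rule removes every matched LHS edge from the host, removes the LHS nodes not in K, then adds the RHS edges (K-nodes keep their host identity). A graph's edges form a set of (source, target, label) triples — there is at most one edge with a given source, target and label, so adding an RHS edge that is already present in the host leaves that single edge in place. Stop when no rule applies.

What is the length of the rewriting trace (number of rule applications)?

[0] host  ⇒  6 nodes, 7 edges  {0-q->0 0-q->3 1-p->1 1-q->1 1-q->5 3-p->3 4-p->4}
[1] R0 @ {0↦1, 1↦4, 2↦0, 3↦5}  ⇒  4 nodes, 4 edges  {0-q->3 1-p->1 1-q->1 3-p->3}
[2] R1 @ {0↦3, 1↦1}  ⇒  4 nodes, 2 edges  {0-q->3 1-p->1}
halt: no rule applies after step 2

Answer: 2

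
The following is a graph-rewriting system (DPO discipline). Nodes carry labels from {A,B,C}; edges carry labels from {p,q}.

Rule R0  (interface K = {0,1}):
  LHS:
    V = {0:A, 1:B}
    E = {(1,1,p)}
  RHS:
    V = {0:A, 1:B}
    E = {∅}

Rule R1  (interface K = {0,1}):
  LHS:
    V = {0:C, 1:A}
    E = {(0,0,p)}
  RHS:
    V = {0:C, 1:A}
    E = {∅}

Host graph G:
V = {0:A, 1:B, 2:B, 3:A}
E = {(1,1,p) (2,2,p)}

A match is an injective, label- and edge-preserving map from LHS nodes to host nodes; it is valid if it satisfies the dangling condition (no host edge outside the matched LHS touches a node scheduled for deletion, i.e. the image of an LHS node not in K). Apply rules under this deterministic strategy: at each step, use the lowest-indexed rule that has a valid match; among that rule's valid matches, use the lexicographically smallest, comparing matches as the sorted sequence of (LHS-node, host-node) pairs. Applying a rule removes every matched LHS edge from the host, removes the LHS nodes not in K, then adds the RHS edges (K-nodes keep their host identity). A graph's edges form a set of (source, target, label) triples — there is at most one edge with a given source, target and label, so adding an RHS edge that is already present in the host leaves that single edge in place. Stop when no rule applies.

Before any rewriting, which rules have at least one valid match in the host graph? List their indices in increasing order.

R0: 4 valid matches — {0↦0, 1↦1}, {0↦0, 1↦2}, {0↦3, 1↦1} (+1 more)
R1: no valid match — LHS pattern not found

Answer: [R0]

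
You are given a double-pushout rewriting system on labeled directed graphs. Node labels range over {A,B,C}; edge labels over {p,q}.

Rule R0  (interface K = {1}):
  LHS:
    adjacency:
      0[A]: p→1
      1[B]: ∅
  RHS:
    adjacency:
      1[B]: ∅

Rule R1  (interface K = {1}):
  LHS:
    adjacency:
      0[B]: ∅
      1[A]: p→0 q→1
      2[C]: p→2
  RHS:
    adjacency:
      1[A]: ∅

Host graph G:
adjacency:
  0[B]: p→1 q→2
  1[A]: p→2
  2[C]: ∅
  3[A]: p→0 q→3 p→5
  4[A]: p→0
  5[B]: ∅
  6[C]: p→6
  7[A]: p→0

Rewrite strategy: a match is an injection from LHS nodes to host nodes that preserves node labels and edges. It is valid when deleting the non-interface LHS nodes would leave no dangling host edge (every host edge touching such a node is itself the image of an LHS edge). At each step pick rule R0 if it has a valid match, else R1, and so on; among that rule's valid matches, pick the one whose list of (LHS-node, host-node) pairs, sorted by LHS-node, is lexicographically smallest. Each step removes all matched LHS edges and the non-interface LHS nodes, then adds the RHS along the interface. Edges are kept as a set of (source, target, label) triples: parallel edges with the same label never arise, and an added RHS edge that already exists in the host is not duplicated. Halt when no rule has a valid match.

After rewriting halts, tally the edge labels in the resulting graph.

start.  V:8 E:9  edges: 0-p->1 0-q->2 1-p->2 3-p->0 3-q->3 3-p->5 4-p->0 6-p->6 7-p->0
1. fire R0 via {0↦4, 1↦0}  →  V:7 E:8  edges: 0-p->1 0-q->2 1-p->2 3-p->0 3-q->3 3-p->5 6-p->6 7-p->0
2. fire R0 via {0↦7, 1↦0}  →  V:6 E:7  edges: 0-p->1 0-q->2 1-p->2 3-p->0 3-q->3 3-p->5 6-p->6
3. fire R1 via {0↦5, 1↦3, 2↦6}  →  V:4 E:4  edges: 0-p->1 0-q->2 1-p->2 3-p->0
4. fire R0 via {0↦3, 1↦0}  →  V:3 E:3  edges: 0-p->1 0-q->2 1-p->2
halt: no rule applies after step 4
NF edges: [(0, 1, 'p'), (0, 2, 'q'), (1, 2, 'p')]

Answer: p:2 q:1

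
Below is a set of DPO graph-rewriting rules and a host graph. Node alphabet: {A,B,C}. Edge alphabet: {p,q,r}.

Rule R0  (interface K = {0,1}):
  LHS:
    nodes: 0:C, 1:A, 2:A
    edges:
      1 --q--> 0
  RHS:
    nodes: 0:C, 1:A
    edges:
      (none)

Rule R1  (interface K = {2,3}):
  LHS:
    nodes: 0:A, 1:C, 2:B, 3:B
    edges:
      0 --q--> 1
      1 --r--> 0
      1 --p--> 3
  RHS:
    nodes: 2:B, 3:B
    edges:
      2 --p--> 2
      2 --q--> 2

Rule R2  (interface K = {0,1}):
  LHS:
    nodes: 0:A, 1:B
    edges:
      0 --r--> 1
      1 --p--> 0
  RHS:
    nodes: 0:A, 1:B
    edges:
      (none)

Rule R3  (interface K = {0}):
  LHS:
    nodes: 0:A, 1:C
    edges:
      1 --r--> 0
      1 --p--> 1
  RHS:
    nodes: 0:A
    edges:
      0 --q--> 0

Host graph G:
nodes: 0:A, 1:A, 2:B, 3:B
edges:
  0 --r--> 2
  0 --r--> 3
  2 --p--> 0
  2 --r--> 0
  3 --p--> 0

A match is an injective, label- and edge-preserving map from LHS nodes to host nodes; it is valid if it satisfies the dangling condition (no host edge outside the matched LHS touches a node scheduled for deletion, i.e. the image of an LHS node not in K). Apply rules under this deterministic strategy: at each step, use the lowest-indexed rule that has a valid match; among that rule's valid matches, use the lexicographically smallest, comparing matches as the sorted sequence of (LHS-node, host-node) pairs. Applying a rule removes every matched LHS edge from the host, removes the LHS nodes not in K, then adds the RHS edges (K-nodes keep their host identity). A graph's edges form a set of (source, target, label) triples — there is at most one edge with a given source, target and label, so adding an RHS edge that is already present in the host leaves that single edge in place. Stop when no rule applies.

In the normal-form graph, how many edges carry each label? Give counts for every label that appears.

[0] host  ⇒  4 nodes, 5 edges  {0-r->2 0-r->3 2-p->0 2-r->0 3-p->0}
[1] R2 @ {0↦0, 1↦2}  ⇒  4 nodes, 3 edges  {0-r->3 2-r->0 3-p->0}
[2] R2 @ {0↦0, 1↦3}  ⇒  4 nodes, 1 edges  {2-r->0}
halt: no rule applies after step 2
NF edges: [(2, 0, 'r')]

Answer: r:1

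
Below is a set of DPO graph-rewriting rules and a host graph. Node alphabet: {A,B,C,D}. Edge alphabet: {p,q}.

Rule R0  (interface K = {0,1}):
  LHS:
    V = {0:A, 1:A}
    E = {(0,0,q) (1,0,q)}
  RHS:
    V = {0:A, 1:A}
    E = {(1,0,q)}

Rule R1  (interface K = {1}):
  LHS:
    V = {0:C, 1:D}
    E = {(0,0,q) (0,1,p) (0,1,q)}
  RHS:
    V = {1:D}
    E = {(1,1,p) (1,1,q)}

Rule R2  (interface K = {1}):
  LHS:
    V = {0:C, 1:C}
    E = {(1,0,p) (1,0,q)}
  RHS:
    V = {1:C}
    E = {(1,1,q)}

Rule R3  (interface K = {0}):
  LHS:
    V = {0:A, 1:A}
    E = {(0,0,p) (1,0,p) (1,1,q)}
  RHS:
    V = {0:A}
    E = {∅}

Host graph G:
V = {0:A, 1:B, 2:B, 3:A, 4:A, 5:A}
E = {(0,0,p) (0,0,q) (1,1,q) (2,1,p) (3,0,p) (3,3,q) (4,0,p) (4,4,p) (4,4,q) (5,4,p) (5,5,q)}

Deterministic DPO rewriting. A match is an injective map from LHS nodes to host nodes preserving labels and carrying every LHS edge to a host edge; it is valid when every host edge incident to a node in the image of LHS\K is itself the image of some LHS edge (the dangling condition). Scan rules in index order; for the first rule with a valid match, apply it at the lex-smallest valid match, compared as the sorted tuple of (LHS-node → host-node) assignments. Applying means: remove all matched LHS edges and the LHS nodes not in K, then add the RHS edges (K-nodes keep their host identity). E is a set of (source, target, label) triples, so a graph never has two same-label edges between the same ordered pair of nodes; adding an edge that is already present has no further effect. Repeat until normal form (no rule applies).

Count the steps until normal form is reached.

Answer: 2

Rewrite trace:
[0] host  ⇒  6 nodes, 11 edges  {0-p->0 0-q->0 1-q->1 2-p->1 3-p->0 3-q->3 4-p->0 4-p->4 4-q->4 5-p->4 5-q->5}
[1] R3 @ {0↦0, 1↦3}  ⇒  5 nodes, 8 edges  {0-q->0 1-q->1 2-p->1 4-p->0 4-p->4 4-q->4 5-p->4 5-q->5}
[2] R3 @ {0↦4, 1↦5}  ⇒  4 nodes, 5 edges  {0-q->0 1-q->1 2-p->1 4-p->0 4-q->4}
normal form: no rule applies after step 2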